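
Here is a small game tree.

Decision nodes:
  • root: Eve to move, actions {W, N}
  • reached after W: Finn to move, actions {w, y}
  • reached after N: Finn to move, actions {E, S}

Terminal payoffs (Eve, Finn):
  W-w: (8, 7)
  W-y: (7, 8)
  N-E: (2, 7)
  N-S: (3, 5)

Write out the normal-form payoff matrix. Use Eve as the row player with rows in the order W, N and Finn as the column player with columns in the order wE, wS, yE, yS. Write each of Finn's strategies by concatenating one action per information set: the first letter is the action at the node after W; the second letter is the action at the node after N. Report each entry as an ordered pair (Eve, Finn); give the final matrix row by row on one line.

Row W: wE→(8,7), wS→(8,7), yE→(7,8), yS→(7,8)
Row N: wE→(2,7), wS→(3,5), yE→(2,7), yS→(3,5)

W: (8,7) (8,7) (7,8) (7,8) | N: (2,7) (3,5) (2,7) (3,5)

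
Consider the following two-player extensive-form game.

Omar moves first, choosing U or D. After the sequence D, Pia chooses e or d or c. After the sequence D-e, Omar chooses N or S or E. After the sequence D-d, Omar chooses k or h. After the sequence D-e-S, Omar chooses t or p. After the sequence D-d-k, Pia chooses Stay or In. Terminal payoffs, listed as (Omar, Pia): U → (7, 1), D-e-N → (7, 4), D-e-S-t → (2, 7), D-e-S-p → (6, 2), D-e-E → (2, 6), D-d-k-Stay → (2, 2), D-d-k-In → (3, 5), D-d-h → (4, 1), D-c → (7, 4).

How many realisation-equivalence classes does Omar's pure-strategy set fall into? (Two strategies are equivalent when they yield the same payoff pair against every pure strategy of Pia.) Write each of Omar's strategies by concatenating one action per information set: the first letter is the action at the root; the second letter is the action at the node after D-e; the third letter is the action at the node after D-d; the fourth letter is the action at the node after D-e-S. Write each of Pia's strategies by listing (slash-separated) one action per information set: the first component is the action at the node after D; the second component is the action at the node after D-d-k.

9

Omar has 24 pure strategies: UNkt, UNkp, UNht, UNhp, USkt, USkp, USht, UShp, UEkt, UEkp, UEht, UEhp, DNkt, DNkp, DNht, DNhp, DSkt, DSkp, DSht, DShp, DEkt, DEkp, DEht, DEhp. Columns: e/Stay, e/In, d/Stay, d/In, c/Stay, c/In.
{UNkt, UNkp, UNht, UNhp, USkt, USkp, USht, UShp, UEkt, UEkp, UEht, UEhp} → row (7,1) (7,1) (7,1) (7,1) (7,1) (7,1)
{DNkt, DNkp} → row (7,4) (7,4) (2,2) (3,5) (7,4) (7,4)
{DNht, DNhp} → row (7,4) (7,4) (4,1) (4,1) (7,4) (7,4)
{DSkt} → row (2,7) (2,7) (2,2) (3,5) (7,4) (7,4)
{DSkp} → row (6,2) (6,2) (2,2) (3,5) (7,4) (7,4)
{DSht} → row (2,7) (2,7) (4,1) (4,1) (7,4) (7,4)
{DShp} → row (6,2) (6,2) (4,1) (4,1) (7,4) (7,4)
{DEkt, DEkp} → row (2,6) (2,6) (2,2) (3,5) (7,4) (7,4)
{DEht, DEhp} → row (2,6) (2,6) (4,1) (4,1) (7,4) (7,4)
That's 9 distinct rows out of 24 strategies.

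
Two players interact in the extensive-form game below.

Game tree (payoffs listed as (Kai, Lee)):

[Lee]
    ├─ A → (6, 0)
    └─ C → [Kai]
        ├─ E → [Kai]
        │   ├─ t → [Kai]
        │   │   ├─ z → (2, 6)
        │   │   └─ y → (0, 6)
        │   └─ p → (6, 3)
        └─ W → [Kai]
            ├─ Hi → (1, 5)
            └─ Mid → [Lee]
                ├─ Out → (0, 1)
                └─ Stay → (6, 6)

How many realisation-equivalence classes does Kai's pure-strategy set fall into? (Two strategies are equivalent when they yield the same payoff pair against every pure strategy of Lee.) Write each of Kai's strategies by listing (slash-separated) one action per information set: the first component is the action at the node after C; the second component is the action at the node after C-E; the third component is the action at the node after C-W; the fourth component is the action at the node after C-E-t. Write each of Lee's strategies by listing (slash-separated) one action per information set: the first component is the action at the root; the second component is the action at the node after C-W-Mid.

5

Kai has 16 pure strategies: E/t/Hi/z, E/t/Hi/y, E/t/Mid/z, E/t/Mid/y, E/p/Hi/z, E/p/Hi/y, E/p/Mid/z, E/p/Mid/y, W/t/Hi/z, W/t/Hi/y, W/t/Mid/z, W/t/Mid/y, W/p/Hi/z, W/p/Hi/y, W/p/Mid/z, W/p/Mid/y. Columns: A/Out, A/Stay, C/Out, C/Stay.
{E/t/Hi/z, E/t/Mid/z} → row (6,0) (6,0) (2,6) (2,6)
{E/t/Hi/y, E/t/Mid/y} → row (6,0) (6,0) (0,6) (0,6)
{E/p/Hi/z, E/p/Hi/y, E/p/Mid/z, E/p/Mid/y} → row (6,0) (6,0) (6,3) (6,3)
{W/t/Hi/z, W/t/Hi/y, W/p/Hi/z, W/p/Hi/y} → row (6,0) (6,0) (1,5) (1,5)
{W/t/Mid/z, W/t/Mid/y, W/p/Mid/z, W/p/Mid/y} → row (6,0) (6,0) (0,1) (6,6)
That's 5 distinct rows out of 16 strategies.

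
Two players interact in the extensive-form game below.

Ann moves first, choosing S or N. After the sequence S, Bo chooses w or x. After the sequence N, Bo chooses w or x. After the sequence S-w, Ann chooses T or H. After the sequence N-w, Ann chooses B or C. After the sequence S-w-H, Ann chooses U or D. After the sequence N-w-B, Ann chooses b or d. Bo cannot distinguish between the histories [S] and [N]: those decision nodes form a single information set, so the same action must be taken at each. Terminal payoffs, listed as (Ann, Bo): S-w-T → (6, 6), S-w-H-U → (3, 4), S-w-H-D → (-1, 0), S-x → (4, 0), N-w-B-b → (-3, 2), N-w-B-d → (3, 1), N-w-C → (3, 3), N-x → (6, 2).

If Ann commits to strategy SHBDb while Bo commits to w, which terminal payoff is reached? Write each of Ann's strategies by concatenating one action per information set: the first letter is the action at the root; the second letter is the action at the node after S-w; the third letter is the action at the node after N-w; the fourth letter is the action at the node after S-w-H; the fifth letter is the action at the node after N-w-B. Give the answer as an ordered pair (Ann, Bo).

(-1, 0)

Trace the play path from the root:
  Ann plays S
  Bo plays w at [S]
  Ann plays H at [S-w]
  Ann plays D at [S-w-H]
→ terminal payoff (-1, 0).
(Ann's choice at the node after N-w is never reached on this path, so it doesn't affect the outcome.)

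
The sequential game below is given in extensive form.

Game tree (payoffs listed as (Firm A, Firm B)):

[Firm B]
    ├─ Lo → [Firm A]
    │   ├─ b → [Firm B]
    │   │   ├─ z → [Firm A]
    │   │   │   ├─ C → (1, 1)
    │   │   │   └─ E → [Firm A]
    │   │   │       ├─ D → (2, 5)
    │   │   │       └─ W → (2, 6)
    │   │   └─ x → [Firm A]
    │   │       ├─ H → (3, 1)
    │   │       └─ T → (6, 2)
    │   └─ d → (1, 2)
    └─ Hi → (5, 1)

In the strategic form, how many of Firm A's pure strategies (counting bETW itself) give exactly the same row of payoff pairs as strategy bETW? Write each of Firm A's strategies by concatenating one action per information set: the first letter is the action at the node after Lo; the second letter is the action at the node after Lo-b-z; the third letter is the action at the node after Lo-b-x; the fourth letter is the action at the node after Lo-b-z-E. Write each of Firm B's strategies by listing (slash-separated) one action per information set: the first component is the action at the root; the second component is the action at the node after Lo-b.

1

Row for bETW (columns Lo/z, Lo/x, Hi/z, Hi/x): (2,6) (6,2) (5,1) (5,1).
Every one of Firm A's information sets is on the play path for some reply by Firm B when Firm A follows bETW.
Changing the action at any of them therefore changes at least one column, so only bETW itself gives this row.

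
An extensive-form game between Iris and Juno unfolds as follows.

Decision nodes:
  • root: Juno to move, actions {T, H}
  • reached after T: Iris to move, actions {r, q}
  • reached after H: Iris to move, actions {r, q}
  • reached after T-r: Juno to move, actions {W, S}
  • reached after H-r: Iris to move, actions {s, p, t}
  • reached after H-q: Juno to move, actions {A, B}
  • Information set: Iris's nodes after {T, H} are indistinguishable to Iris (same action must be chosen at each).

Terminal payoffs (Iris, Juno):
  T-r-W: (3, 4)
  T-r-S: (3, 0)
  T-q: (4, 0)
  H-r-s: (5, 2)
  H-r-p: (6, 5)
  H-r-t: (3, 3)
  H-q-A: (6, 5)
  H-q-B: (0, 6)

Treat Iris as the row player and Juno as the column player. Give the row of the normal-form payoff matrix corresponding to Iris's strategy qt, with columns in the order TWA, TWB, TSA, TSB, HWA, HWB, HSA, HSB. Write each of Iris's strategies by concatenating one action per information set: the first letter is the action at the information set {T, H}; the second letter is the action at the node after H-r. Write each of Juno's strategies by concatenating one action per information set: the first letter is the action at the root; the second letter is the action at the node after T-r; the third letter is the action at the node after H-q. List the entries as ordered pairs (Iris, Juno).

(4,0) (4,0) (4,0) (4,0) (6,5) (0,6) (6,5) (0,6)

vs TWA: Juno plays T → Iris plays q at [T] → (4, 0)
vs TWB: Juno plays T → Iris plays q at [T] → (4, 0)
vs TSA: Juno plays T → Iris plays q at [T] → (4, 0)
vs TSB: Juno plays T → Iris plays q at [T] → (4, 0)
vs HWA: Juno plays H → Iris plays q at [H] → Juno plays A at [H-q] → (6, 5)
vs HWB: Juno plays H → Iris plays q at [H] → Juno plays B at [H-q] → (0, 6)
vs HSA: Juno plays H → Iris plays q at [H] → Juno plays A at [H-q] → (6, 5)
vs HSB: Juno plays H → Iris plays q at [H] → Juno plays B at [H-q] → (0, 6)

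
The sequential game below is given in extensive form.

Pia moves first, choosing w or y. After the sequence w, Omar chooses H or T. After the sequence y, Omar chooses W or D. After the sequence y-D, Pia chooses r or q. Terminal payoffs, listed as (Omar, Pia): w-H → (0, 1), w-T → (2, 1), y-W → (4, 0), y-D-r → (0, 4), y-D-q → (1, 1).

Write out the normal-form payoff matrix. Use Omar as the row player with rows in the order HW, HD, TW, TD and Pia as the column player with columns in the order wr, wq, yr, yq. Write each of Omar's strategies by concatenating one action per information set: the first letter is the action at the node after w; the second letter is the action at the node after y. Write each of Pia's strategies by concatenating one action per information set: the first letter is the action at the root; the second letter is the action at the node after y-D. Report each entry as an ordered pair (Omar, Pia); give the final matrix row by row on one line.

           wr       wq       yr       yq
  HW    (0,1)    (0,1)    (4,0)    (4,0)
  HD    (0,1)    (0,1)    (0,4)    (1,1)
  TW    (2,1)    (2,1)    (4,0)    (4,0)
  TD    (2,1)    (2,1)    (0,4)    (1,1)

HW: (0,1) (0,1) (4,0) (4,0) | HD: (0,1) (0,1) (0,4) (1,1) | TW: (2,1) (2,1) (4,0) (4,0) | TD: (2,1) (2,1) (0,4) (1,1)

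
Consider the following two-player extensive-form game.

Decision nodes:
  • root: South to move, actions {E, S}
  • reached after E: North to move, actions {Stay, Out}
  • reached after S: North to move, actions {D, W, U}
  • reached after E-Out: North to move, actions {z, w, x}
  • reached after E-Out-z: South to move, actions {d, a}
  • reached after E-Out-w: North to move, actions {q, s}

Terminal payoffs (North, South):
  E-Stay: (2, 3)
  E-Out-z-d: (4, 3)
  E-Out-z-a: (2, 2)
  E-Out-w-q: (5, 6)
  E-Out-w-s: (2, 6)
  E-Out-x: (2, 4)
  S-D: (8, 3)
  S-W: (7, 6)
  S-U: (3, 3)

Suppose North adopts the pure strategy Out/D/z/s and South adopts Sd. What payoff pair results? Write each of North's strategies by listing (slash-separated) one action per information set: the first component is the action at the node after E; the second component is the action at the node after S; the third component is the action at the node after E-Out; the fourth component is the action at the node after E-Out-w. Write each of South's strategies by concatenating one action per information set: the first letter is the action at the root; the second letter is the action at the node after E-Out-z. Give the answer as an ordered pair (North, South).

Trace the play path from the root:
  South plays S
  North plays D at [S]
→ terminal payoff (8, 3).
(North's choice at the node after E is never reached on this path, so it doesn't affect the outcome.)

(8, 3)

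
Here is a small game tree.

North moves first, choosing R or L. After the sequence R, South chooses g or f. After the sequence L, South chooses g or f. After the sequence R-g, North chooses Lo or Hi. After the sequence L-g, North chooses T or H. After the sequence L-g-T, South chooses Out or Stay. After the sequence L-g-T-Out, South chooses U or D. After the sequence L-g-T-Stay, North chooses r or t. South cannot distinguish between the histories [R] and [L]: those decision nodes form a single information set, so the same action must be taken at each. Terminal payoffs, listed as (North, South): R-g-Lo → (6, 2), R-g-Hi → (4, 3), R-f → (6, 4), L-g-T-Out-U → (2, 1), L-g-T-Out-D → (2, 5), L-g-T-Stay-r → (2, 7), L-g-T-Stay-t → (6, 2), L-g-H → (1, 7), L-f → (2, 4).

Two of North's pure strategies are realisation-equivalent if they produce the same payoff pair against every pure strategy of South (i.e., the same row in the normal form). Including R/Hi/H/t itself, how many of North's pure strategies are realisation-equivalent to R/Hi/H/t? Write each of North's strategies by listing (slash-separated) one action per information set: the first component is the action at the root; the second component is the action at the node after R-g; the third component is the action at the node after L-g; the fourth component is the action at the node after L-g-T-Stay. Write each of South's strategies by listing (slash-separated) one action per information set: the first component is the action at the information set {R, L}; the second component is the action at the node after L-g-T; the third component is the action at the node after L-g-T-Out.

4

Row for R/Hi/H/t (columns g/Out/U, g/Out/D, g/Stay/U, g/Stay/D, f/Out/U, f/Out/D, f/Stay/U, f/Stay/D): (4,3) (4,3) (4,3) (4,3) (6,4) (6,4) (6,4) (6,4).
Under R/Hi/H/t, North's choice at the node after L-g and at the node after L-g-T-Stay can never be reached regardless of what South does, so varying those choices leaves every outcome unchanged.
Holding the reachable choices fixed and varying the unreachable ones freely already gives 2 × 2 = 4 equivalent strategies.
No other strategy reproduces this row, so those 4 are the full class: R/Hi/T/r, R/Hi/T/t, R/Hi/H/r, R/Hi/H/t.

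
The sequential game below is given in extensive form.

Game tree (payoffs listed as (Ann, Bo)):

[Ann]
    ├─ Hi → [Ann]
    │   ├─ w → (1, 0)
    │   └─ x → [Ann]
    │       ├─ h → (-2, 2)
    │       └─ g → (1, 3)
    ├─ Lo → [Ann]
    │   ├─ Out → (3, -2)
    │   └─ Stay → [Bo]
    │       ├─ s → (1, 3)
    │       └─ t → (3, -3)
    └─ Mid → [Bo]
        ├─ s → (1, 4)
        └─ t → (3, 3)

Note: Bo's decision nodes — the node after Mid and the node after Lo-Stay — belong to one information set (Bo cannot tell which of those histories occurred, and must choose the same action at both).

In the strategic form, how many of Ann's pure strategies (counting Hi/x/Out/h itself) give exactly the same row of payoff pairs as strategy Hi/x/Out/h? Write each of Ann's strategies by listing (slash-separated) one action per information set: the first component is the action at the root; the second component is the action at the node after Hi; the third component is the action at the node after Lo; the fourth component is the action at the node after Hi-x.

Row for Hi/x/Out/h (columns s, t): (-2,2) (-2,2).
Under Hi/x/Out/h, Ann's choice at the node after Lo can never be reached regardless of what Bo does, so varying those choices leaves every outcome unchanged.
Holding the reachable choices fixed and varying the unreachable one freely already gives 2 equivalent strategies.
No other strategy reproduces this row, so those 2 are the full class: Hi/x/Out/h, Hi/x/Stay/h.

2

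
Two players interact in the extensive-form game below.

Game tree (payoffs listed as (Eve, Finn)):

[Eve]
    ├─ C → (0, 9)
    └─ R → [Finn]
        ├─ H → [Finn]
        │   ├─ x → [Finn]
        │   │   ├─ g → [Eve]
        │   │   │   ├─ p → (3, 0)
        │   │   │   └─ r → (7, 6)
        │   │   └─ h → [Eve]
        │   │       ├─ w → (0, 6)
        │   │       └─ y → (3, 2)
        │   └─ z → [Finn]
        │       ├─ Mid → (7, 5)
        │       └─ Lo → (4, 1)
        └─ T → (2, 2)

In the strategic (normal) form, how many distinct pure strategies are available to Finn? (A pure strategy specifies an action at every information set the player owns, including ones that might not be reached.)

Finn owns the node after R with actions {H, T} — two choices.
Finn owns the node after R-H with actions {x, z} — two choices.
Finn owns the node after R-H-x with actions {g, h} — two choices.
Finn owns the node after R-H-z with actions {Mid, Lo} — two choices.
A pure strategy fixes one action at each information set independently, so the count is the product 2 × 2 × 2 × 2 = 16.
(For reference, Eve has 8 pure strategies, giving a 16×8 normal-form matrix.)

16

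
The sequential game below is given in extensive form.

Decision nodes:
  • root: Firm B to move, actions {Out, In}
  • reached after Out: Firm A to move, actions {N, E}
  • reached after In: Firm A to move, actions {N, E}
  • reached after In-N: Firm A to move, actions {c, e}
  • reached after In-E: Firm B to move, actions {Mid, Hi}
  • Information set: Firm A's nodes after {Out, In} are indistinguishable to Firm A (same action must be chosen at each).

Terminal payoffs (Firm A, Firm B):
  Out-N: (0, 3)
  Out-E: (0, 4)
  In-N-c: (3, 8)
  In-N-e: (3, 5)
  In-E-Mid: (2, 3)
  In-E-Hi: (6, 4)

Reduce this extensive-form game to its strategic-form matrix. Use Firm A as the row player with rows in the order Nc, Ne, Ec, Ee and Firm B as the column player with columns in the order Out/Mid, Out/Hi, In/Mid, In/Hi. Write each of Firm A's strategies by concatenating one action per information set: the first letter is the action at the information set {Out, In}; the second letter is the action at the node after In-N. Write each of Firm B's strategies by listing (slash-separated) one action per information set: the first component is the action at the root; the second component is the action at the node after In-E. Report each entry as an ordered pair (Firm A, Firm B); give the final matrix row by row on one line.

Nc: (0,3) (0,3) (3,8) (3,8) | Ne: (0,3) (0,3) (3,5) (3,5) | Ec: (0,4) (0,4) (2,3) (6,4) | Ee: (0,4) (0,4) (2,3) (6,4)

      Out/Mid   Out/Hi   In/Mid    In/Hi
  Nc    (0,3)    (0,3)    (3,8)    (3,8)
  Ne    (0,3)    (0,3)    (3,5)    (3,5)
  Ec    (0,4)    (0,4)    (2,3)    (6,4)
  Ee    (0,4)    (0,4)    (2,3)    (6,4)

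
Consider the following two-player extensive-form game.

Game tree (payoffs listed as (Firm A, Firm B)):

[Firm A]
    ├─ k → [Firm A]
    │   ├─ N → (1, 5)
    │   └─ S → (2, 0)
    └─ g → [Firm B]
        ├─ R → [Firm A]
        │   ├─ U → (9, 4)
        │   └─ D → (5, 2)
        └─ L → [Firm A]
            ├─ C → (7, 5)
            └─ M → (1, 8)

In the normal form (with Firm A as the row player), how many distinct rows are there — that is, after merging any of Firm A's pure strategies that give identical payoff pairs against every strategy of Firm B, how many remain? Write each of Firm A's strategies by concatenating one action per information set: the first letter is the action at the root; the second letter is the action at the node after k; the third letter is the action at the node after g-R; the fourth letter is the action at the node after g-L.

6

Firm A has 16 pure strategies: kNUC, kNUM, kNDC, kNDM, kSUC, kSUM, kSDC, kSDM, gNUC, gNUM, gNDC, gNDM, gSUC, gSUM, gSDC, gSDM. Columns: R, L.
{kNUC, kNUM, kNDC, kNDM} → row (1,5) (1,5)
{kSUC, kSUM, kSDC, kSDM} → row (2,0) (2,0)
{gNUC, gSUC} → row (9,4) (7,5)
{gNUM, gSUM} → row (9,4) (1,8)
{gNDC, gSDC} → row (5,2) (7,5)
{gNDM, gSDM} → row (5,2) (1,8)
That's 6 distinct rows out of 16 strategies.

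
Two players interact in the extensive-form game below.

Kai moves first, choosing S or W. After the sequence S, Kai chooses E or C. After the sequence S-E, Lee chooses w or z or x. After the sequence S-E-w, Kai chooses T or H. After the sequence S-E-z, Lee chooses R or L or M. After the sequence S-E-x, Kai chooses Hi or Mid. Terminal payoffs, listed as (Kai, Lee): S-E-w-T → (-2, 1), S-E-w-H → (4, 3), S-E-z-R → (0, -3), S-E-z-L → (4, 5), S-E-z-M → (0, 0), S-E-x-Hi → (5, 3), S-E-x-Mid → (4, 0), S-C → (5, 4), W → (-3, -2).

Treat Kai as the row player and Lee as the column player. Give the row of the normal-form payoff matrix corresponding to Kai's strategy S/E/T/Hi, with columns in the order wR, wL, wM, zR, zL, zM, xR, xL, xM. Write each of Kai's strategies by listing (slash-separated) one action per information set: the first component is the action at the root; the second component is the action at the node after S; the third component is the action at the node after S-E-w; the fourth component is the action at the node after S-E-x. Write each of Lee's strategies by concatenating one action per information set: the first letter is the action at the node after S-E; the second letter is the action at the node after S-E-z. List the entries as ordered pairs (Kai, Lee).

(-2,1) (-2,1) (-2,1) (0,-3) (4,5) (0,0) (5,3) (5,3) (5,3)

vs wR: Kai plays S → Kai plays E at [S] → Lee plays w at [S-E] → Kai plays T at [S-E-w] → (-2, 1)
vs wL: Kai plays S → Kai plays E at [S] → Lee plays w at [S-E] → Kai plays T at [S-E-w] → (-2, 1)
vs wM: Kai plays S → Kai plays E at [S] → Lee plays w at [S-E] → Kai plays T at [S-E-w] → (-2, 1)
vs zR: Kai plays S → Kai plays E at [S] → Lee plays z at [S-E] → Lee plays R at [S-E-z] → (0, -3)
vs zL: Kai plays S → Kai plays E at [S] → Lee plays z at [S-E] → Lee plays L at [S-E-z] → (4, 5)
vs zM: Kai plays S → Kai plays E at [S] → Lee plays z at [S-E] → Lee plays M at [S-E-z] → (0, 0)
vs xR: Kai plays S → Kai plays E at [S] → Lee plays x at [S-E] → Kai plays Hi at [S-E-x] → (5, 3)
vs xL: Kai plays S → Kai plays E at [S] → Lee plays x at [S-E] → Kai plays Hi at [S-E-x] → (5, 3)
vs xM: Kai plays S → Kai plays E at [S] → Lee plays x at [S-E] → Kai plays Hi at [S-E-x] → (5, 3)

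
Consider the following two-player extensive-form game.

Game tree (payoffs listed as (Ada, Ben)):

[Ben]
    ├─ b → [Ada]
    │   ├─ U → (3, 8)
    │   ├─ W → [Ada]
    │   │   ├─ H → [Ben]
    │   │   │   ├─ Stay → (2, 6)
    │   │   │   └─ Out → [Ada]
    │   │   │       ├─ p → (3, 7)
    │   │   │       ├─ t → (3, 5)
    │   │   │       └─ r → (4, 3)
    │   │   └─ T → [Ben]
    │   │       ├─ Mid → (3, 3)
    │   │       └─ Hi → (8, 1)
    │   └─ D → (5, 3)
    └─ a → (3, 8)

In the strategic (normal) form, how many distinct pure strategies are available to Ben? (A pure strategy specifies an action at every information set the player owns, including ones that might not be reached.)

Ben owns the root with actions {b, a} — two choices.
Ben owns the node after b-W-H with actions {Stay, Out} — two choices.
Ben owns the node after b-W-T with actions {Mid, Hi} — two choices.
A pure strategy fixes one action at each information set independently, so the count is the product 2 × 2 × 2 = 8.
(For reference, Ada has 18 pure strategies, giving a 8×18 normal-form matrix.)

8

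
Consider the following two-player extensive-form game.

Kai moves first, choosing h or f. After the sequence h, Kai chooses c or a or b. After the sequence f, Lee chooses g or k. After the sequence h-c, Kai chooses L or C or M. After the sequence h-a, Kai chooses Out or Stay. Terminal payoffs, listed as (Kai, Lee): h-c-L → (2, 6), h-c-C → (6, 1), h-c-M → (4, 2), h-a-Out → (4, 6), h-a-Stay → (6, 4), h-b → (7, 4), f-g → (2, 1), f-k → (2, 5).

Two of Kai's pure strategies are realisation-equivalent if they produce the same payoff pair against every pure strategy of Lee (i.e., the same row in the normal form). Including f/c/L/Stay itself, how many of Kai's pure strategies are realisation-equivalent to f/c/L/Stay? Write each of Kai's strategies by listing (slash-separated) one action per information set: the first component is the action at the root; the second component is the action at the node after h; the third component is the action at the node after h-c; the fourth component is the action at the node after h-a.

Row for f/c/L/Stay (columns g, k): (2,1) (2,5).
Under f/c/L/Stay, Kai's choice at the node after h and at the node after h-c and at the node after h-a can never be reached regardless of what Lee does, so varying those choices leaves every outcome unchanged.
Holding the reachable choices fixed and varying the unreachable ones freely already gives 3 × 3 × 2 = 18 equivalent strategies.
No other strategy reproduces this row, so those 18 are the full class: f/c/L/Out, f/c/L/Stay, f/c/C/Out, f/c/C/Stay, f/c/M/Out, f/c/M/Stay, f/a/L/Out, f/a/L/Stay, f/a/C/Out, f/a/C/Stay, f/a/M/Out, f/a/M/Stay, f/b/L/Out, f/b/L/Stay, f/b/C/Out, f/b/C/Stay, f/b/M/Out, f/b/M/Stay.

18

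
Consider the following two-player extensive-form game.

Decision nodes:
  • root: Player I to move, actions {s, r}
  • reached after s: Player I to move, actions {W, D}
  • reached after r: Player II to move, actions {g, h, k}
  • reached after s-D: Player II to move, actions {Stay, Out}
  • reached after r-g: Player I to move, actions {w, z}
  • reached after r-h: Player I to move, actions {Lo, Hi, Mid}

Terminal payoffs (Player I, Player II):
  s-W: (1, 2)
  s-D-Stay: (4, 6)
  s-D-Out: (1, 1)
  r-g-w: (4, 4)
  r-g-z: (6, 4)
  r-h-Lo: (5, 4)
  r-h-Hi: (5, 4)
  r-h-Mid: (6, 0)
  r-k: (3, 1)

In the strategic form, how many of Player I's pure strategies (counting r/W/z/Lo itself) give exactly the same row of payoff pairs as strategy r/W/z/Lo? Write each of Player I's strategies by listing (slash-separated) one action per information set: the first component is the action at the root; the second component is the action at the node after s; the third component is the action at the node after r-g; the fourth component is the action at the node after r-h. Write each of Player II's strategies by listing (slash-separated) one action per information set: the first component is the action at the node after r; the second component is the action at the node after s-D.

4

Row for r/W/z/Lo (columns g/Stay, g/Out, h/Stay, h/Out, k/Stay, k/Out): (6,4) (6,4) (5,4) (5,4) (3,1) (3,1).
Under r/W/z/Lo, Player I's choice at the node after s can never be reached regardless of what Player II does, so varying those choices leaves every outcome unchanged.
Holding the reachable choices fixed and varying the unreachable one freely already gives 2 equivalent strategies.
Checking the remaining rows, r/W/z/Hi, r/D/z/Hi also happen to give the same payoffs in every column, bringing the total to 4: r/W/z/Lo, r/W/z/Hi, r/D/z/Lo, r/D/z/Hi.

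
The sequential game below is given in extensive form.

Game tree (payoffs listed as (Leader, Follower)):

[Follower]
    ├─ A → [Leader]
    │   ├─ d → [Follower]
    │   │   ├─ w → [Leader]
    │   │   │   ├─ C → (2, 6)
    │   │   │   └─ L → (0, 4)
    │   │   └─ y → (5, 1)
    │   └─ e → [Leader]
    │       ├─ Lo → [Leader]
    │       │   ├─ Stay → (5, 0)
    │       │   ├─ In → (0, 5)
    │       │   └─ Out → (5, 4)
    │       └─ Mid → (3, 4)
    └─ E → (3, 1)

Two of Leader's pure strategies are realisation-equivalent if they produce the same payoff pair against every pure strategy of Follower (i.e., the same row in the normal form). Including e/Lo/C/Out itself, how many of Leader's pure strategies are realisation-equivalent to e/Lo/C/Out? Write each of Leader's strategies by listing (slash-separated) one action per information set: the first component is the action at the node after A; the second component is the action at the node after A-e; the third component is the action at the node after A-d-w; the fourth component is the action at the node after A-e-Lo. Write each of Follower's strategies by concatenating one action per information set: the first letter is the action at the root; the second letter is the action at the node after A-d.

Row for e/Lo/C/Out (columns Aw, Ay, Ew, Ey): (5,4) (5,4) (3,1) (3,1).
Under e/Lo/C/Out, Leader's choice at the node after A-d-w can never be reached regardless of what Follower does, so varying those choices leaves every outcome unchanged.
Holding the reachable choices fixed and varying the unreachable one freely already gives 2 equivalent strategies.
No other strategy reproduces this row, so those 2 are the full class: e/Lo/C/Out, e/Lo/L/Out.

2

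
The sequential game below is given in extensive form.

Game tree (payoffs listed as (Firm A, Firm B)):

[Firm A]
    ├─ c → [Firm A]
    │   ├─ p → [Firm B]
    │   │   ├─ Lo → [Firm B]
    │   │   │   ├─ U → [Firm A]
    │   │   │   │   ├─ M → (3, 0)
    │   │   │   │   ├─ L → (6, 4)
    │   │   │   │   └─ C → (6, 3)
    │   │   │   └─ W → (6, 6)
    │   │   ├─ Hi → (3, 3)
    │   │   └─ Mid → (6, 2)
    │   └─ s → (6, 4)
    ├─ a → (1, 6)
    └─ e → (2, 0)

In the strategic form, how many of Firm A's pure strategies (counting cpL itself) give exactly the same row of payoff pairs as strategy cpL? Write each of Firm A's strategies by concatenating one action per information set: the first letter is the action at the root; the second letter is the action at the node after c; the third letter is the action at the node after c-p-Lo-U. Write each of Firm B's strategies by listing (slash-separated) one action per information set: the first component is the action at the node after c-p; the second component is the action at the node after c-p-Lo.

Row for cpL (columns Lo/U, Lo/W, Hi/U, Hi/W, Mid/U, Mid/W): (6,4) (6,6) (3,3) (3,3) (6,2) (6,2).
Every one of Firm A's information sets is on the play path for some reply by Firm B when Firm A follows cpL.
Changing the action at any of them therefore changes at least one column, so only cpL itself gives this row.

1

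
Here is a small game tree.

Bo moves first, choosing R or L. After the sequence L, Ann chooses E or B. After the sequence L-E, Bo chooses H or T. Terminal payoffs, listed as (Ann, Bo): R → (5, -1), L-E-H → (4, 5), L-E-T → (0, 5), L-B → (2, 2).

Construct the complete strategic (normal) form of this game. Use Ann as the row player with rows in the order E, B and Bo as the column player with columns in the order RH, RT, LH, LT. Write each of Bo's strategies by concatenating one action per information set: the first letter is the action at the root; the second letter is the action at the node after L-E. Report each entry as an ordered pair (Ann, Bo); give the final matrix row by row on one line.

E: (5,-1) (5,-1) (4,5) (0,5) | B: (5,-1) (5,-1) (2,2) (2,2)

           RH       RT       LH       LT
   E   (5,-1)   (5,-1)    (4,5)    (0,5)
   B   (5,-1)   (5,-1)    (2,2)    (2,2)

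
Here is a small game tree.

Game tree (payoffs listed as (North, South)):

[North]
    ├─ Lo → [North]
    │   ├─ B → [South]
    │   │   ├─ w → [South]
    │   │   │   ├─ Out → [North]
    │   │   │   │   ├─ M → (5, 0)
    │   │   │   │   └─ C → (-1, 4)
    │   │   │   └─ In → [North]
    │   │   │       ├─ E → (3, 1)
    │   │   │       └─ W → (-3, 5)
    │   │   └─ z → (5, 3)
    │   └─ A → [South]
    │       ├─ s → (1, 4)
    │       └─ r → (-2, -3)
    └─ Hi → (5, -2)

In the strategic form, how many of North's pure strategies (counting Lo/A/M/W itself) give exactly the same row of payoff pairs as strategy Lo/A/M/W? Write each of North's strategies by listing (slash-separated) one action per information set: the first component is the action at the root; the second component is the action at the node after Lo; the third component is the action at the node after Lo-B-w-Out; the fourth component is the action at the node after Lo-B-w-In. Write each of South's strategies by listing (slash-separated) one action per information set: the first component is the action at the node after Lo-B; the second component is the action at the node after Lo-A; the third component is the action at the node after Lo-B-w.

Row for Lo/A/M/W (columns w/s/Out, w/s/In, w/r/Out, w/r/In, z/s/Out, z/s/In, z/r/Out, z/r/In): (1,4) (1,4) (-2,-3) (-2,-3) (1,4) (1,4) (-2,-3) (-2,-3).
Under Lo/A/M/W, North's choice at the node after Lo-B-w-Out and at the node after Lo-B-w-In can never be reached regardless of what South does, so varying those choices leaves every outcome unchanged.
Holding the reachable choices fixed and varying the unreachable ones freely already gives 2 × 2 = 4 equivalent strategies.
No other strategy reproduces this row, so those 4 are the full class: Lo/A/M/E, Lo/A/M/W, Lo/A/C/E, Lo/A/C/W.

4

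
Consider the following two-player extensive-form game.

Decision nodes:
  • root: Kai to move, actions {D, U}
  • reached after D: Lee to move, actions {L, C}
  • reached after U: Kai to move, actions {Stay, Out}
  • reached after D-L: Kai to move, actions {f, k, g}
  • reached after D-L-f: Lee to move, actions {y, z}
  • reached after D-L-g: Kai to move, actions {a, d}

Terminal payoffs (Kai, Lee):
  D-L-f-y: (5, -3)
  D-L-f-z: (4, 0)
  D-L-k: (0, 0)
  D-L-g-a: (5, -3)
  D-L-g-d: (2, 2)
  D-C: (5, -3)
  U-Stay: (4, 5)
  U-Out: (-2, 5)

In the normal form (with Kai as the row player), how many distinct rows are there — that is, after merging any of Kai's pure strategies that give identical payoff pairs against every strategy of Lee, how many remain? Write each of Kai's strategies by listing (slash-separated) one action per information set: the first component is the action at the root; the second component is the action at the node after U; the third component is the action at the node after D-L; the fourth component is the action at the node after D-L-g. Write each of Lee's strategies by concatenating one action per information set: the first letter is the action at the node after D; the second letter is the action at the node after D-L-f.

Kai has 24 pure strategies: D/Stay/f/a, D/Stay/f/d, D/Stay/k/a, D/Stay/k/d, D/Stay/g/a, D/Stay/g/d, D/Out/f/a, D/Out/f/d, D/Out/k/a, D/Out/k/d, D/Out/g/a, D/Out/g/d, U/Stay/f/a, U/Stay/f/d, U/Stay/k/a, U/Stay/k/d, U/Stay/g/a, U/Stay/g/d, U/Out/f/a, U/Out/f/d, U/Out/k/a, U/Out/k/d, U/Out/g/a, U/Out/g/d. Columns: Ly, Lz, Cy, Cz.
{D/Stay/f/a, D/Stay/f/d, D/Out/f/a, D/Out/f/d} → row (5,-3) (4,0) (5,-3) (5,-3)
{D/Stay/k/a, D/Stay/k/d, D/Out/k/a, D/Out/k/d} → row (0,0) (0,0) (5,-3) (5,-3)
{D/Stay/g/a, D/Out/g/a} → row (5,-3) (5,-3) (5,-3) (5,-3)
{D/Stay/g/d, D/Out/g/d} → row (2,2) (2,2) (5,-3) (5,-3)
{U/Stay/f/a, U/Stay/f/d, U/Stay/k/a, U/Stay/k/d, U/Stay/g/a, U/Stay/g/d} → row (4,5) (4,5) (4,5) (4,5)
{U/Out/f/a, U/Out/f/d, U/Out/k/a, U/Out/k/d, U/Out/g/a, U/Out/g/d} → row (-2,5) (-2,5) (-2,5) (-2,5)
That's 6 distinct rows out of 24 strategies.

6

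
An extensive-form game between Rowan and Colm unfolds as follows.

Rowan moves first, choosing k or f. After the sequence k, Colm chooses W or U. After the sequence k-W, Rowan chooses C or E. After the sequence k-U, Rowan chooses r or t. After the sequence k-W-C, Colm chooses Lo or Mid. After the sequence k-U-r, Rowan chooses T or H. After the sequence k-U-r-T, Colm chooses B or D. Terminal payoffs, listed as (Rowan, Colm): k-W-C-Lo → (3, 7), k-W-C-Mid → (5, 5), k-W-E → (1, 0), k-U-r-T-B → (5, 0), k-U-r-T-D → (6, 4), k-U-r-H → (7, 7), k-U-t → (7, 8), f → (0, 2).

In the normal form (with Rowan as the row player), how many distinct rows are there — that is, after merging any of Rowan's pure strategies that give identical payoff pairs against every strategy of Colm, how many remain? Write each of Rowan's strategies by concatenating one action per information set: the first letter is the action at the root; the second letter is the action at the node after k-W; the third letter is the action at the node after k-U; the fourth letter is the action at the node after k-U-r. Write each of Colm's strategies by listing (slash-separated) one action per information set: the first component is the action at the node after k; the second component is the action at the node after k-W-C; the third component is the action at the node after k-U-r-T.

7

Rowan has 16 pure strategies: kCrT, kCrH, kCtT, kCtH, kErT, kErH, kEtT, kEtH, fCrT, fCrH, fCtT, fCtH, fErT, fErH, fEtT, fEtH. Columns: W/Lo/B, W/Lo/D, W/Mid/B, W/Mid/D, U/Lo/B, U/Lo/D, U/Mid/B, U/Mid/D.
{kCrT} → row (3,7) (3,7) (5,5) (5,5) (5,0) (6,4) (5,0) (6,4)
{kCrH} → row (3,7) (3,7) (5,5) (5,5) (7,7) (7,7) (7,7) (7,7)
{kCtT, kCtH} → row (3,7) (3,7) (5,5) (5,5) (7,8) (7,8) (7,8) (7,8)
{kErT} → row (1,0) (1,0) (1,0) (1,0) (5,0) (6,4) (5,0) (6,4)
{kErH} → row (1,0) (1,0) (1,0) (1,0) (7,7) (7,7) (7,7) (7,7)
{kEtT, kEtH} → row (1,0) (1,0) (1,0) (1,0) (7,8) (7,8) (7,8) (7,8)
{fCrT, fCrH, fCtT, fCtH, fErT, fErH, fEtT, fEtH} → row (0,2) (0,2) (0,2) (0,2) (0,2) (0,2) (0,2) (0,2)
That's 7 distinct rows out of 16 strategies.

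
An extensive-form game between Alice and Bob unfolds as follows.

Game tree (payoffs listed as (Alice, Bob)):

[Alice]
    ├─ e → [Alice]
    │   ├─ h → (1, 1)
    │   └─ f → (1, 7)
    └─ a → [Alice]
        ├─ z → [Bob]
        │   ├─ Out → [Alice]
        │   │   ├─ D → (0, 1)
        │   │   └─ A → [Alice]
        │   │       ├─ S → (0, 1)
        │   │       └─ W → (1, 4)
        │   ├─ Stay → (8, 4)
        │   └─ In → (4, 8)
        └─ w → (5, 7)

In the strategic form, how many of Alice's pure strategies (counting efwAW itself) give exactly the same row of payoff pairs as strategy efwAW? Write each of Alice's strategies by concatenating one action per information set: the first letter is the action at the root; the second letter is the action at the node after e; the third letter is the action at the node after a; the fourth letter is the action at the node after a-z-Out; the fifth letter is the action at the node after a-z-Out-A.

Row for efwAW (columns Out, Stay, In): (1,7) (1,7) (1,7).
Under efwAW, Alice's choice at the node after a and at the node after a-z-Out and at the node after a-z-Out-A can never be reached regardless of what Bob does, so varying those choices leaves every outcome unchanged.
Holding the reachable choices fixed and varying the unreachable ones freely already gives 2 × 2 × 2 = 8 equivalent strategies.
No other strategy reproduces this row, so those 8 are the full class: efzDS, efzDW, efzAS, efzAW, efwDS, efwDW, efwAS, efwAW.

8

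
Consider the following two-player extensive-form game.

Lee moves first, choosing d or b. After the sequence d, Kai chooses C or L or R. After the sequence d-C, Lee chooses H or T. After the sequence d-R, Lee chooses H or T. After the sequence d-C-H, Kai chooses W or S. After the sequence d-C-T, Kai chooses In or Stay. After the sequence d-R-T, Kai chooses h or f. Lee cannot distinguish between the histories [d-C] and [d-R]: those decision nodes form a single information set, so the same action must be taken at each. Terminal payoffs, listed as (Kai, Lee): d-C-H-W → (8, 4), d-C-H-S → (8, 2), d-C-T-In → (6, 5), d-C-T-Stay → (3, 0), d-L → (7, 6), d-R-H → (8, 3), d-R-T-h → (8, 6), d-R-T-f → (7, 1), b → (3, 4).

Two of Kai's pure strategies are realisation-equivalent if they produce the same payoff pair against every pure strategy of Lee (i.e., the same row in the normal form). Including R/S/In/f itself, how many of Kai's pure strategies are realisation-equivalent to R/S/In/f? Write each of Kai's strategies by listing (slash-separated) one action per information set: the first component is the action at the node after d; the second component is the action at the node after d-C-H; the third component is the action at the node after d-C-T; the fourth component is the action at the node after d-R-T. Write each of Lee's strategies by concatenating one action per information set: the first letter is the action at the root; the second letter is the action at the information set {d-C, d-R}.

4

Row for R/S/In/f (columns dH, dT, bH, bT): (8,3) (7,1) (3,4) (3,4).
Under R/S/In/f, Kai's choice at the node after d-C-H and at the node after d-C-T can never be reached regardless of what Lee does, so varying those choices leaves every outcome unchanged.
Holding the reachable choices fixed and varying the unreachable ones freely already gives 2 × 2 = 4 equivalent strategies.
No other strategy reproduces this row, so those 4 are the full class: R/W/In/f, R/W/Stay/f, R/S/In/f, R/S/Stay/f.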